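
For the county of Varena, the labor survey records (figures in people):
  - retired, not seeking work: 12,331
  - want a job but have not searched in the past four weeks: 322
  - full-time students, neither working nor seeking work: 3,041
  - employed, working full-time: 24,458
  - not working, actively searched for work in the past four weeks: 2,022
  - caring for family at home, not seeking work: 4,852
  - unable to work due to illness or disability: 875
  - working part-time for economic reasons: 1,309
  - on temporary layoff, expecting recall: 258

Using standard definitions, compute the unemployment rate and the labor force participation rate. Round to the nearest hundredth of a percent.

Unemployment rate ≈ 8.13%; labor force participation rate ≈ 56.70%.

Employed = 24,458 + 1,309 = 25,767 (anyone who worked, including part-time for economic reasons, counts as employed).
Unemployed = 2,022 + 258 = 2,280 (jobless and actively searching, or on temporary layoff).
Labor force = 25,767 + 2,280 = 28,047.
Not in labor force = 12,331 + 322 + 3,041 + 4,852 + 875 = 21,421 (those not working and not actively searching are outside the labor force — including those who want a job but have given up searching).
Civilian working-age population = 28,047 + 21,421 = 49,468.
Unemployment rate = 2,280 / 28,047 = 8.13%.
Labor force participation rate = 28,047 / 49,468 = 56.70%.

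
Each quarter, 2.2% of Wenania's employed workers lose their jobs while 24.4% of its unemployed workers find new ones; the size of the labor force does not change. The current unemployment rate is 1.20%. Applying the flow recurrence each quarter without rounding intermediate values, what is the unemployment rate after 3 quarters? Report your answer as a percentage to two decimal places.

Unemployment rate after three quarters ≈ 5.47%.

With a fixed labor force, u_{t+1} = u_t + s·(1−u_t) − f·u_t = u_t·(1−s−f) + s.
Here 1−s−f = 0.734 and s = 0.022.
u_1 = 0.012000 × 0.734 + 0.022 = 0.030808.
u_2 = 0.030808 × 0.734 + 0.022 = 0.044613.
u_3 = 0.044613 × 0.734 + 0.022 = 0.054746.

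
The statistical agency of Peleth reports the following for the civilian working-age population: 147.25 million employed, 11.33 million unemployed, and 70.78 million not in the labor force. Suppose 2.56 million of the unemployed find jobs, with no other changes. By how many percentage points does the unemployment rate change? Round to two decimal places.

Initially, labor force = 147.25 + 11.33 = 158.58 million, so u = 11.33/158.58 = 7.14%.
After the change, unemployed falls and employed rises by 2.56; labor force unchanged → E = 149.81, U = 8.77, labor force = 158.58 million.
New unemployment rate = 8.77 / 158.58 = 5.53%.
Change = 5.53% − 7.14% = −1.61 percentage points.

The unemployment rate changes by −1.61 percentage points.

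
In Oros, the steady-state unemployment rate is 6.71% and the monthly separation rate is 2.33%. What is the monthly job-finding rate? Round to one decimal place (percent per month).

Job-finding rate ≈ 32.4% per month.

From u* = s/(s+f): f = s·(1−u)/u.
f = 2.33 × (1 − 0.0671) / 0.0671 = 2.1737 / 0.0671 ≈ 32.4% per month.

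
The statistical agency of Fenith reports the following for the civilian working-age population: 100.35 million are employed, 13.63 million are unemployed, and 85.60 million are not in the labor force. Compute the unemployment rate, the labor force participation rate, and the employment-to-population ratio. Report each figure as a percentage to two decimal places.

Unemployment rate ≈ 11.96%; labor force participation rate ≈ 57.11%; employment-population ratio ≈ 50.28%.

Labor force = employed + unemployed = 100.35 + 13.63 = 113.98 million.
Working-age population = 113.98 + 85.60 = 199.58 million.
Unemployment rate = 13.63 / 113.98 = 11.96%.
Labor force participation rate = 113.98 / 199.58 = 57.11%.
Employment-population ratio = 100.35 / 199.58 = 50.28%.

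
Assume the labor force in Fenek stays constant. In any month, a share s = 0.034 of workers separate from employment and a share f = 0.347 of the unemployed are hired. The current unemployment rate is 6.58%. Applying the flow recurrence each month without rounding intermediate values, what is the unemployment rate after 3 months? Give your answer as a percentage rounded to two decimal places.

Unemployment rate after three months ≈ 8.37%.

With a fixed labor force, u_{t+1} = u_t + s·(1−u_t) − f·u_t = u_t·(1−s−f) + s.
Here 1−s−f = 0.619 and s = 0.034.
u_1 = 0.065800 × 0.619 + 0.034 = 0.074730.
u_2 = 0.074730 × 0.619 + 0.034 = 0.080258.
u_3 = 0.080258 × 0.619 + 0.034 = 0.083680.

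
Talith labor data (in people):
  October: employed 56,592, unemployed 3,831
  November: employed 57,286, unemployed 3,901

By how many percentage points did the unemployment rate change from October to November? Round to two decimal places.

The unemployment rate changed by +0.04 percentage points.

October: labor force = 56,592 + 3,831 = 60,423; u = 3,831/60,423 = 6.34%.
November: labor force = 57,286 + 3,901 = 61,187; u = 3,901/61,187 = 6.38%.
Change = 6.38% − 6.34% = +0.04 pp.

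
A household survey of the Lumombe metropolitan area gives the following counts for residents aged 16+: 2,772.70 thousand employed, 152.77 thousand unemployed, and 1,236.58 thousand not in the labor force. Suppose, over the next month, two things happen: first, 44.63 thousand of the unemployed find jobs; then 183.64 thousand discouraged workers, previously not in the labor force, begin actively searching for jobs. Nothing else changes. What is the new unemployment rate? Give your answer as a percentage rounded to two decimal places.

Initially, labor force = 2,772.70 + 152.77 = 2,925.47 thousand, so u = 152.77/2,925.47 = 5.22%.
After the first change, unemployed falls and employed rises by 44.63; labor force unchanged → E = 2,817.33, U = 108.14, labor force = 2,925.47 thousand.
After the second change, unemployed and labor force both rise by 183.64 → E = 2,817.33, U = 291.78, labor force = 3,109.11 thousand.
New unemployment rate = 291.78 / 3,109.11 = 9.38%.

New unemployment rate ≈ 9.38%.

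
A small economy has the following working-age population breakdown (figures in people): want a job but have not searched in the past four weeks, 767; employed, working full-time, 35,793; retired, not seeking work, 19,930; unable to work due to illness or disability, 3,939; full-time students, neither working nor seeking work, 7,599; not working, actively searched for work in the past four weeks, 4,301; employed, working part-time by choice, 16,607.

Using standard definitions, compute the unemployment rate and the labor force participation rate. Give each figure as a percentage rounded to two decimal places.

Employed = 35,793 + 16,607 = 52,400.
Unemployed = 4,301.
Labor force = 52,400 + 4,301 = 56,701.
Not in labor force = 767 + 19,930 + 3,939 + 7,599 = 32,235 (those not working and not actively searching are outside the labor force — including those who want a job but have given up searching).
Civilian working-age population = 56,701 + 32,235 = 88,936.
Unemployment rate = 4,301 / 56,701 = 7.59%.
Labor force participation rate = 56,701 / 88,936 = 63.75%.

Unemployment rate ≈ 7.59%; labor force participation rate ≈ 63.75%.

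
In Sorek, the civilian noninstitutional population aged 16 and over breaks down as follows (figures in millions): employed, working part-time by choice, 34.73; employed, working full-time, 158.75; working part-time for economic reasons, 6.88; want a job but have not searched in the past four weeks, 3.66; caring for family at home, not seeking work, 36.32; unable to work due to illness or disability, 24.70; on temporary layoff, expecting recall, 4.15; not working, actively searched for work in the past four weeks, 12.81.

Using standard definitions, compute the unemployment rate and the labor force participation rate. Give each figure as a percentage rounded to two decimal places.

Unemployment rate ≈ 7.80%; labor force participation rate ≈ 77.06%.

Employed = 34.73 + 158.75 + 6.88 = 200.36 million (anyone who worked, including part-time for economic reasons, counts as employed).
Unemployed = 4.15 + 12.81 = 16.96 million (jobless and actively searching, or on temporary layoff).
Labor force = 200.36 + 16.96 = 217.32 million.
Not in labor force = 3.66 + 36.32 + 24.70 = 64.68 million (those not working and not actively searching are outside the labor force — including those who want a job but have given up searching).
Civilian working-age population = 217.32 + 64.68 = 282.00 million.
Unemployment rate = 16.96 / 217.32 = 7.80%.
Labor force participation rate = 217.32 / 282.00 = 77.06%.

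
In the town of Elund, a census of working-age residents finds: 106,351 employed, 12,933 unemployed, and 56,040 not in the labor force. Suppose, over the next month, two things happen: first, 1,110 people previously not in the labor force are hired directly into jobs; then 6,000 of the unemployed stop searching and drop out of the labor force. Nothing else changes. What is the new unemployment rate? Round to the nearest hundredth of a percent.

Initially, labor force = 106,351 + 12,933 = 119,284, so u = 12,933/119,284 = 10.84%.
After the first change, employed and labor force both rise by 1,110; unemployed unchanged → E = 107,461, U = 12,933, labor force = 120,394.
After the second change, unemployed and labor force both fall by 6,000 → E = 107,461, U = 6,933, labor force = 114,394.
New unemployment rate = 6,933 / 114,394 = 6.06%.

New unemployment rate ≈ 6.06%.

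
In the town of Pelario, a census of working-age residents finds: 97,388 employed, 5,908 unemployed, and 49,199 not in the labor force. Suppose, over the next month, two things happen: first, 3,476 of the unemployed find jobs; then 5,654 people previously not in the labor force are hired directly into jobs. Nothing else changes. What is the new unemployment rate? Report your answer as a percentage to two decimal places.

New unemployment rate ≈ 2.23%.

Initially, labor force = 97,388 + 5,908 = 103,296, so u = 5,908/103,296 = 5.72%.
After the first change, unemployed falls and employed rises by 3,476; labor force unchanged → E = 100,864, U = 2,432, labor force = 103,296.
After the second change, employed and labor force both rise by 5,654; unemployed unchanged → E = 106,518, U = 2,432, labor force = 108,950.
New unemployment rate = 2,432 / 108,950 = 2.23%.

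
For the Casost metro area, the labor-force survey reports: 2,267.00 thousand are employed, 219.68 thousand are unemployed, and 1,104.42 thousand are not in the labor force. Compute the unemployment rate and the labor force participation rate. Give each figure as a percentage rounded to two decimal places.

Unemployment rate ≈ 8.83%; labor force participation rate ≈ 69.25%.

Labor force = employed + unemployed = 2,267.00 + 219.68 = 2,486.68 thousand.
Working-age population = 2,486.68 + 1,104.42 = 3,591.10 thousand.
Unemployment rate = 219.68 / 2,486.68 = 8.83%.
Labor force participation rate = 2,486.68 / 3,591.10 = 69.25%.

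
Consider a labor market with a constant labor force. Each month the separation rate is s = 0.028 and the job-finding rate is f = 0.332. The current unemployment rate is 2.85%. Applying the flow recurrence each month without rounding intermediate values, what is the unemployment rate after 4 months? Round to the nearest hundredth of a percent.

Unemployment rate after four months ≈ 6.95%.

With a fixed labor force, u_{t+1} = u_t + s·(1−u_t) − f·u_t = u_t·(1−s−f) + s.
Here 1−s−f = 0.640 and s = 0.028.
u_1 = 0.028500 × 0.640 + 0.028 = 0.046240.
u_2 = 0.046240 × 0.640 + 0.028 = 0.057594.
u_3 = 0.057594 × 0.640 + 0.028 = 0.064860.
u_4 = 0.064860 × 0.640 + 0.028 = 0.069510.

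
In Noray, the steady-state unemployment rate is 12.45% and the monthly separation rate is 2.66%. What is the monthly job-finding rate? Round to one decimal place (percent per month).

Job-finding rate ≈ 18.7% per month.

From u* = s/(s+f): f = s·(1−u)/u.
f = 2.66 × (1 − 0.1245) / 0.1245 = 2.3288 / 0.1245 ≈ 18.7% per month.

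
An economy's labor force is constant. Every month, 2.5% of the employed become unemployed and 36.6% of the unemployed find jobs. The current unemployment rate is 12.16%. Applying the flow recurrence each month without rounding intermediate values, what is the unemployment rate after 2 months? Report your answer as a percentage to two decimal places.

Unemployment rate after two months ≈ 8.53%.

With a fixed labor force, u_{t+1} = u_t + s·(1−u_t) − f·u_t = u_t·(1−s−f) + s.
Here 1−s−f = 0.609 and s = 0.025.
u_1 = 0.121600 × 0.609 + 0.025 = 0.099054.
u_2 = 0.099054 × 0.609 + 0.025 = 0.085324.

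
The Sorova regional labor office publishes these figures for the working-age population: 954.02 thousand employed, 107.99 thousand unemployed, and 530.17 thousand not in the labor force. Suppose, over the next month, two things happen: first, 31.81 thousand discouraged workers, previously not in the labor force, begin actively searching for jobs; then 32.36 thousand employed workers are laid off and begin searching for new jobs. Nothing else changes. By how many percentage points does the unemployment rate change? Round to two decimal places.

Initially, labor force = 954.02 + 107.99 = 1,062.01 thousand, so u = 107.99/1,062.01 = 10.17%.
After the first change, unemployed and labor force both rise by 31.81 → E = 954.02, U = 139.80, labor force = 1,093.82 thousand.
After the second change, employed falls and unemployed rises by 32.36; labor force unchanged → E = 921.66, U = 172.16, labor force = 1,093.82 thousand.
New unemployment rate = 172.16 / 1,093.82 = 15.74%.
Change = 15.74% − 10.17% = +5.57 percentage points.

The unemployment rate changes by +5.57 percentage points.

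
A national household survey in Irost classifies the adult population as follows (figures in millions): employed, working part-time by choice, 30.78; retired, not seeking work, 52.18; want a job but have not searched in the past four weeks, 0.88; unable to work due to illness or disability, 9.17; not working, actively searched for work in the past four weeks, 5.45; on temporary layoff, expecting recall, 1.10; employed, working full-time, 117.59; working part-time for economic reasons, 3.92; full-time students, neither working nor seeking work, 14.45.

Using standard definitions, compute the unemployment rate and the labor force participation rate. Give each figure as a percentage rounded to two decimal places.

Unemployment rate ≈ 4.12%; labor force participation rate ≈ 67.44%.

Employed = 30.78 + 117.59 + 3.92 = 152.29 million (anyone who worked, including part-time for economic reasons, counts as employed).
Unemployed = 5.45 + 1.10 = 6.55 million (jobless and actively searching, or on temporary layoff).
Labor force = 152.29 + 6.55 = 158.84 million.
Not in labor force = 52.18 + 0.88 + 9.17 + 14.45 = 76.68 million (those not working and not actively searching are outside the labor force — including those who want a job but have given up searching).
Civilian working-age population = 158.84 + 76.68 = 235.52 million.
Unemployment rate = 6.55 / 158.84 = 4.12%.
Labor force participation rate = 158.84 / 235.52 = 67.44%.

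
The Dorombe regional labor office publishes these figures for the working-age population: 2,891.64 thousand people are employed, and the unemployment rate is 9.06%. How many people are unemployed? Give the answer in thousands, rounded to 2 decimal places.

About 288.08 thousand are unemployed.

Let U be the number unemployed. The labor force is E + U, and U/(E+U) = 0.0906.
So U = 0.0906 × 2,891.64 / (1 − 0.0906) = 261.9826 / 0.9094 ≈ 288.08 thousand.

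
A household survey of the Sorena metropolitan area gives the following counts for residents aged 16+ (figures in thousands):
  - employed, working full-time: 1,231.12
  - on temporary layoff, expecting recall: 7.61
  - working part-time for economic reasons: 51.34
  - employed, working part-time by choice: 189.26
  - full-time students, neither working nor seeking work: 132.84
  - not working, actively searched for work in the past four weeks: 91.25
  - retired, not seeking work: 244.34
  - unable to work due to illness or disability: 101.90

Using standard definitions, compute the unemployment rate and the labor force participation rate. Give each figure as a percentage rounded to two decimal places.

Employed = 1,231.12 + 51.34 + 189.26 = 1,471.72 thousand (anyone who worked, including part-time for economic reasons, counts as employed).
Unemployed = 7.61 + 91.25 = 98.86 thousand (jobless and actively searching, or on temporary layoff).
Labor force = 1,471.72 + 98.86 = 1,570.58 thousand.
Not in labor force = 132.84 + 244.34 + 101.90 = 479.08 thousand (those not working and not actively searching are outside the labor force).
Civilian working-age population = 1,570.58 + 479.08 = 2,049.66 thousand.
Unemployment rate = 98.86 / 1,570.58 = 6.29%.
Labor force participation rate = 1,570.58 / 2,049.66 = 76.63%.

Unemployment rate ≈ 6.29%; labor force participation rate ≈ 76.63%.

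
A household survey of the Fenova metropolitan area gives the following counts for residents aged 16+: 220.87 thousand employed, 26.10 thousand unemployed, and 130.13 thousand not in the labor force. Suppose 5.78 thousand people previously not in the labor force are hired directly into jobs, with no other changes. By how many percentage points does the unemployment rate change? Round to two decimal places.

Initially, labor force = 220.87 + 26.10 = 246.97 thousand, so u = 26.10/246.97 = 10.57%.
After the change, employed and labor force both rise by 5.78; unemployed unchanged → E = 226.65, U = 26.10, labor force = 252.75 thousand.
New unemployment rate = 26.10 / 252.75 = 10.33%.
Change = 10.33% − 10.57% = −0.24 percentage points.

The unemployment rate changes by −0.24 percentage points.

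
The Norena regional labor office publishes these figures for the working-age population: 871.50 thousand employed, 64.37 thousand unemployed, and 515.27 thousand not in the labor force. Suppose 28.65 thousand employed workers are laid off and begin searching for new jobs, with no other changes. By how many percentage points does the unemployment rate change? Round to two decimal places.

The unemployment rate changes by +3.06 percentage points.

Initially, labor force = 871.50 + 64.37 = 935.87 thousand, so u = 64.37/935.87 = 6.88%.
After the change, employed falls and unemployed rises by 28.65; labor force unchanged → E = 842.85, U = 93.02, labor force = 935.87 thousand.
New unemployment rate = 93.02 / 935.87 = 9.94%.
Change = 9.94% − 6.88% = +3.06 percentage points.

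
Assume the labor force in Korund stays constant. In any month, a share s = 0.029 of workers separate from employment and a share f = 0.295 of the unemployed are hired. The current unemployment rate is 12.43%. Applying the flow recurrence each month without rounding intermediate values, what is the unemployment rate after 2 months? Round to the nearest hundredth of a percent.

Unemployment rate after two months ≈ 10.54%.

With a fixed labor force, u_{t+1} = u_t + s·(1−u_t) − f·u_t = u_t·(1−s−f) + s.
Here 1−s−f = 0.676 and s = 0.029.
u_1 = 0.124300 × 0.676 + 0.029 = 0.113027.
u_2 = 0.113027 × 0.676 + 0.029 = 0.105406.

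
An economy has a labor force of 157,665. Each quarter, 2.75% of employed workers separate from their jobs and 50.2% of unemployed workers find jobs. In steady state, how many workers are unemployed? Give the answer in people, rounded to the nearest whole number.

About 8,188 are unemployed in steady state.

Steady-state unemployment rate u* = s/(s+f) = 2.75/(2.75+50.2) = 0.051936.
Unemployed = u* × labor force = 0.051936 × 157,665 ≈ 8,188.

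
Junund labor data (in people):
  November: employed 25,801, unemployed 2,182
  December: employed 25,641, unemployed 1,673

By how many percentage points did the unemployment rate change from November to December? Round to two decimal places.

November: labor force = 25,801 + 2,182 = 27,983; u = 2,182/27,983 = 7.80%.
December: labor force = 25,641 + 1,673 = 27,314; u = 1,673/27,314 = 6.13%.
Change = 6.13% − 7.80% = −1.67 pp.

The unemployment rate changed by −1.67 percentage points.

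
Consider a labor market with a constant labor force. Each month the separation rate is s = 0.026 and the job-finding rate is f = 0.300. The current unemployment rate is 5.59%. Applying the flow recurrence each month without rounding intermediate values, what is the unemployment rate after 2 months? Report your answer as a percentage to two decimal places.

Unemployment rate after two months ≈ 6.89%.

With a fixed labor force, u_{t+1} = u_t + s·(1−u_t) − f·u_t = u_t·(1−s−f) + s.
Here 1−s−f = 0.674 and s = 0.026.
u_1 = 0.055900 × 0.674 + 0.026 = 0.063677.
u_2 = 0.063677 × 0.674 + 0.026 = 0.068918.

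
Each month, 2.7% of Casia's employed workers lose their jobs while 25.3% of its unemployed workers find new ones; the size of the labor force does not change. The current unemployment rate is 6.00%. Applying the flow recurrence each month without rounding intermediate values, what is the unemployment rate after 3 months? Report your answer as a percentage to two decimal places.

Unemployment rate after three months ≈ 8.28%.

With a fixed labor force, u_{t+1} = u_t + s·(1−u_t) − f·u_t = u_t·(1−s−f) + s.
Here 1−s−f = 0.720 and s = 0.027.
u_1 = 0.060000 × 0.720 + 0.027 = 0.070200.
u_2 = 0.070200 × 0.720 + 0.027 = 0.077544.
u_3 = 0.077544 × 0.720 + 0.027 = 0.082832.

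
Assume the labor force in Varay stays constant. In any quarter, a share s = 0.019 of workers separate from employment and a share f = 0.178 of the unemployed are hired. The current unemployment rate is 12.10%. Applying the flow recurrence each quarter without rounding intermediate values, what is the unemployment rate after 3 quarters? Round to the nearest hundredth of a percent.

With a fixed labor force, u_{t+1} = u_t + s·(1−u_t) − f·u_t = u_t·(1−s−f) + s.
Here 1−s−f = 0.803 and s = 0.019.
u_1 = 0.121000 × 0.803 + 0.019 = 0.116163.
u_2 = 0.116163 × 0.803 + 0.019 = 0.112279.
u_3 = 0.112279 × 0.803 + 0.019 = 0.109160.

Unemployment rate after three quarters ≈ 10.92%.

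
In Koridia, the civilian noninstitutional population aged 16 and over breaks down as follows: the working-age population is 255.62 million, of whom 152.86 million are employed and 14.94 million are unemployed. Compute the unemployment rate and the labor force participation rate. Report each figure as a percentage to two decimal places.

Labor force = employed + unemployed = 152.86 + 14.94 = 167.80 million.
Unemployment rate = 14.94 / 167.80 = 8.90%.
Labor force participation rate = 167.80 / 255.62 = 65.64%.

Unemployment rate ≈ 8.90%; labor force participation rate ≈ 65.64%.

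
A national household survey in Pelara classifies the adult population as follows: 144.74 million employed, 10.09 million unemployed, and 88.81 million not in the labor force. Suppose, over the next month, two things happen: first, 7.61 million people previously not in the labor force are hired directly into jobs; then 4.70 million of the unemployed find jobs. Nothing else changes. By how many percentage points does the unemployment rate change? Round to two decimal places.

The unemployment rate changes by −3.20 percentage points.

Initially, labor force = 144.74 + 10.09 = 154.83 million, so u = 10.09/154.83 = 6.52%.
After the first change, employed and labor force both rise by 7.61; unemployed unchanged → E = 152.35, U = 10.09, labor force = 162.44 million.
After the second change, unemployed falls and employed rises by 4.70; labor force unchanged → E = 157.05, U = 5.39, labor force = 162.44 million.
New unemployment rate = 5.39 / 162.44 = 3.32%.
Change = 3.32% − 6.52% = −3.20 percentage points.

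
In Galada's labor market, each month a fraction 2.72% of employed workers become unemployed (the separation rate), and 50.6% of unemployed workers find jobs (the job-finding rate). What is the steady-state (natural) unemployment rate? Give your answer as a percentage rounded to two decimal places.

Steady-state unemployment rate ≈ 5.10%.

At steady state the flows balance: s·E = f·U, so U/(E+U) = s/(s+f).
u* = 2.72 / (2.72 + 50.6) = 2.72 / 53.32 = 5.10%.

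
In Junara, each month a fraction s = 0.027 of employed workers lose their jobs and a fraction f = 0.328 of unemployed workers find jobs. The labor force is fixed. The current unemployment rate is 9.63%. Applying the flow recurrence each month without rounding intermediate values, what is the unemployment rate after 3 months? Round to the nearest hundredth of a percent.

Unemployment rate after three months ≈ 8.15%.

With a fixed labor force, u_{t+1} = u_t + s·(1−u_t) − f·u_t = u_t·(1−s−f) + s.
Here 1−s−f = 0.645 and s = 0.027.
u_1 = 0.096300 × 0.645 + 0.027 = 0.089113.
u_2 = 0.089113 × 0.645 + 0.027 = 0.084478.
u_3 = 0.084478 × 0.645 + 0.027 = 0.081488.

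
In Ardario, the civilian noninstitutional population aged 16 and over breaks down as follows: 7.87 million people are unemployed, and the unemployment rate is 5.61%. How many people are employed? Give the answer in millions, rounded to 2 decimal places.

About 132.42 million are employed.

Labor force = U / u = 7.87 / 0.0561 ≈ 140.29 million.
Employed = labor force − unemployed = 140.29 − 7.87 = 132.42 million.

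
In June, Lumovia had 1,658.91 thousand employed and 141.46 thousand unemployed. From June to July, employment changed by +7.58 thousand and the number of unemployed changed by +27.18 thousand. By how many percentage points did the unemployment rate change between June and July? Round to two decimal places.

The unemployment rate changed by +1.33 percentage points.

June: labor force = 1,658.91 + 141.46 = 1,800.37; u = 141.46/1,800.37 = 7.86%.
July: labor force = 1,666.49 + 168.64 = 1,835.13; u = 168.64/1,835.13 = 9.19%.
Change = 9.19% − 7.86% = +1.33 pp.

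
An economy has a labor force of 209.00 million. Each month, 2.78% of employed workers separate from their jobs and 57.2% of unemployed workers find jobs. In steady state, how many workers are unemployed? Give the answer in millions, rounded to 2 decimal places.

Steady-state unemployment rate u* = s/(s+f) = 2.78/(2.78+57.2) = 0.046349.
Unemployed = u* × labor force = 0.046349 × 209.00 ≈ 9.69 million.

About 9.69 million are unemployed in steady state.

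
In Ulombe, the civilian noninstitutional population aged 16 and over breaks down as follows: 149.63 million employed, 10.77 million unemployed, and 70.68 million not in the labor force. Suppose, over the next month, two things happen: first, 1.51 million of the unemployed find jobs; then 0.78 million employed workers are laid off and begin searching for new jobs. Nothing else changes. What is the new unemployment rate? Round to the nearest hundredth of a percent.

Initially, labor force = 149.63 + 10.77 = 160.40 million, so u = 10.77/160.40 = 6.71%.
After the first change, unemployed falls and employed rises by 1.51; labor force unchanged → E = 151.14, U = 9.26, labor force = 160.40 million.
After the second change, employed falls and unemployed rises by 0.78; labor force unchanged → E = 150.36, U = 10.04, labor force = 160.40 million.
New unemployment rate = 10.04 / 160.40 = 6.26%.

New unemployment rate ≈ 6.26%.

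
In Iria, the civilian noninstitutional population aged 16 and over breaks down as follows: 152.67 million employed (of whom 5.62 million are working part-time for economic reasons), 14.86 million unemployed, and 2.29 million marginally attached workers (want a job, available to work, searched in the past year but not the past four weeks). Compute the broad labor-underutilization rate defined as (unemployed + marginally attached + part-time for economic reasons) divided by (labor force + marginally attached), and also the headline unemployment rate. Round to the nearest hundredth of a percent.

Labor force = 152.67 + 14.86 = 167.53 million.
Numerator = 14.86 + 2.29 + 5.62 = 22.77 million.
Denominator = 167.53 + 2.29 = 169.82 million.
Broad rate = 22.77 / 169.82 = 13.41%.
Headline unemployment rate = 14.86 / 167.53 = 8.87%.

Broad underutilization rate ≈ 13.41%; headline unemployment rate ≈ 8.87%.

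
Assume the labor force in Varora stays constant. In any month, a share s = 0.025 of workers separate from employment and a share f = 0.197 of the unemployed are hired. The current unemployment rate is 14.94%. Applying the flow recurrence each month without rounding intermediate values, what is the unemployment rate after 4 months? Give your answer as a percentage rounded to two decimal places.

With a fixed labor force, u_{t+1} = u_t + s·(1−u_t) − f·u_t = u_t·(1−s−f) + s.
Here 1−s−f = 0.778 and s = 0.025.
u_1 = 0.149400 × 0.778 + 0.025 = 0.141233.
u_2 = 0.141233 × 0.778 + 0.025 = 0.134879.
u_3 = 0.134879 × 0.778 + 0.025 = 0.129936.
u_4 = 0.129936 × 0.778 + 0.025 = 0.126090.

Unemployment rate after four months ≈ 12.61%.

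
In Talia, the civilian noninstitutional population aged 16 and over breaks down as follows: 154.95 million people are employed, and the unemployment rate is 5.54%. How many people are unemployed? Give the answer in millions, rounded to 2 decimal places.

Let U be the number unemployed. The labor force is E + U, and U/(E+U) = 0.0554.
So U = 0.0554 × 154.95 / (1 − 0.0554) = 8.5842 / 0.9446 ≈ 9.09 million.

About 9.09 million are unemployed.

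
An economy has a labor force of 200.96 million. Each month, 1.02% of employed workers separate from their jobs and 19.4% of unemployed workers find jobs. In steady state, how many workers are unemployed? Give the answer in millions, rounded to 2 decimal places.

About 10.04 million are unemployed in steady state.

Steady-state unemployment rate u* = s/(s+f) = 1.02/(1.02+19.4) = 0.049951.
Unemployed = u* × labor force = 0.049951 × 200.96 ≈ 10.04 million.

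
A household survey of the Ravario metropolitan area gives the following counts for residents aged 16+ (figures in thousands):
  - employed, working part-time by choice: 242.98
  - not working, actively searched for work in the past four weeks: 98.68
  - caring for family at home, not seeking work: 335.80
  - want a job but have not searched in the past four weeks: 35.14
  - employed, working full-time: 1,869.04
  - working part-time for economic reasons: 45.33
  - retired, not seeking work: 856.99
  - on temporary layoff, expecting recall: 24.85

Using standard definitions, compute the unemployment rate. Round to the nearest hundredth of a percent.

Employed = 242.98 + 1,869.04 + 45.33 = 2,157.35 thousand (anyone who worked, including part-time for economic reasons, counts as employed).
Unemployed = 98.68 + 24.85 = 123.53 thousand (jobless and actively searching, or on temporary layoff).
Labor force = 2,157.35 + 123.53 = 2,280.88 thousand.
Unemployment rate = 123.53 / 2,280.88 = 5.42%.

Unemployment rate ≈ 5.42%.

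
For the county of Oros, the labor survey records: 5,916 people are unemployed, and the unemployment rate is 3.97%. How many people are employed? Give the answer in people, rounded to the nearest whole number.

Labor force = U / u = 5,916 / 0.0397 ≈ 149,018.
Employed = labor force − unemployed = 149,018 − 5,916 = 143,102.

About 143,102 are employed.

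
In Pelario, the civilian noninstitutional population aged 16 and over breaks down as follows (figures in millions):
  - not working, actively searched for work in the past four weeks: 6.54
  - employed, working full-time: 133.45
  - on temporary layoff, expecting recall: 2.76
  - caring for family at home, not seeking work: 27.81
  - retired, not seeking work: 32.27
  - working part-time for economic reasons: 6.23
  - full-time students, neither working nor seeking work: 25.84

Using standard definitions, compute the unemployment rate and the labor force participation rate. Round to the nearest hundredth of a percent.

Unemployment rate ≈ 6.24%; labor force participation rate ≈ 63.42%.

Employed = 133.45 + 6.23 = 139.68 million (anyone who worked, including part-time for economic reasons, counts as employed).
Unemployed = 6.54 + 2.76 = 9.30 million (jobless and actively searching, or on temporary layoff).
Labor force = 139.68 + 9.30 = 148.98 million.
Not in labor force = 27.81 + 32.27 + 25.84 = 85.92 million (those not working and not actively searching are outside the labor force).
Civilian working-age population = 148.98 + 85.92 = 234.90 million.
Unemployment rate = 9.30 / 148.98 = 6.24%.
Labor force participation rate = 148.98 / 234.90 = 63.42%.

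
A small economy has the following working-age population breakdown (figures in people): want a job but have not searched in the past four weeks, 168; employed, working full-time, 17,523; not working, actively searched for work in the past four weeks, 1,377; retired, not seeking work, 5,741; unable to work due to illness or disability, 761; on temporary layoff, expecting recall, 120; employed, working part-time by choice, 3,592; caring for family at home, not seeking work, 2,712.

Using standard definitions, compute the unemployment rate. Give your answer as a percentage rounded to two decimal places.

Unemployment rate ≈ 6.62%.

Employed = 17,523 + 3,592 = 21,115.
Unemployed = 1,377 + 120 = 1,497 (jobless and actively searching, or on temporary layoff).
Labor force = 21,115 + 1,497 = 22,612.
Unemployment rate = 1,497 / 22,612 = 6.62%.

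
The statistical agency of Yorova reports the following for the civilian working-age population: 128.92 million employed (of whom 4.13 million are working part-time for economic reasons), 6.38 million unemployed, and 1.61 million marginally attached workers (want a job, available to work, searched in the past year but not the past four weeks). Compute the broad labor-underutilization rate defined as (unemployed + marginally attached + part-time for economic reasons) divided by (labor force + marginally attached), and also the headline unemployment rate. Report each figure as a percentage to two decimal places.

Broad underutilization rate ≈ 8.85%; headline unemployment rate ≈ 4.72%.

Labor force = 128.92 + 6.38 = 135.30 million.
Numerator = 6.38 + 1.61 + 4.13 = 12.12 million.
Denominator = 135.30 + 1.61 = 136.91 million.
Broad rate = 12.12 / 136.91 = 8.85%.
Headline unemployment rate = 6.38 / 135.30 = 4.72%.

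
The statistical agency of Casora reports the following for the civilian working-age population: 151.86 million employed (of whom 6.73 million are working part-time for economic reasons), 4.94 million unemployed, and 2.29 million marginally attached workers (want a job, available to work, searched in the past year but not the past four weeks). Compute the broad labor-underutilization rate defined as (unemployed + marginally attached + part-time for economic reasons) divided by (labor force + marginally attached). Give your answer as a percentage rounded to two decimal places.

Labor force = 151.86 + 4.94 = 156.80 million.
Numerator = 4.94 + 2.29 + 6.73 = 13.96 million.
Denominator = 156.80 + 2.29 = 159.09 million.
Broad rate = 13.96 / 159.09 = 8.77%.

Broad underutilization rate ≈ 8.77%.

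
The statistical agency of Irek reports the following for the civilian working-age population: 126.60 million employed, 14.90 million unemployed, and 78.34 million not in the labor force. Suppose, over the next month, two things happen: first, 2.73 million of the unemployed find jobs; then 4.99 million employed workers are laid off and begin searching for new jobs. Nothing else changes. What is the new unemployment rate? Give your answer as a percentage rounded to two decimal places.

New unemployment rate ≈ 12.13%.

Initially, labor force = 126.60 + 14.90 = 141.50 million, so u = 14.90/141.50 = 10.53%.
After the first change, unemployed falls and employed rises by 2.73; labor force unchanged → E = 129.33, U = 12.17, labor force = 141.50 million.
After the second change, employed falls and unemployed rises by 4.99; labor force unchanged → E = 124.34, U = 17.16, labor force = 141.50 million.
New unemployment rate = 17.16 / 141.50 = 12.13%.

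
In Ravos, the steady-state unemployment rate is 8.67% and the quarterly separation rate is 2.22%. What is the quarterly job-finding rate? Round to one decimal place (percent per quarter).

Job-finding rate ≈ 23.4% per quarter.

From u* = s/(s+f): f = s·(1−u)/u.
f = 2.22 × (1 − 0.0867) / 0.0867 = 2.0275 / 0.0867 ≈ 23.4% per quarter.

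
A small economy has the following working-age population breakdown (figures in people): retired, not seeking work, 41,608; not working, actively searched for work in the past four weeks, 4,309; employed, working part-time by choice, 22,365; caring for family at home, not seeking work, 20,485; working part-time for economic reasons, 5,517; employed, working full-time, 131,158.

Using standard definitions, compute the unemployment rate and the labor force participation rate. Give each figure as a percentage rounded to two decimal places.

Employed = 22,365 + 5,517 + 131,158 = 159,040 (anyone who worked, including part-time for economic reasons, counts as employed).
Unemployed = 4,309.
Labor force = 159,040 + 4,309 = 163,349.
Not in labor force = 41,608 + 20,485 = 62,093 (those not working and not actively searching are outside the labor force).
Civilian working-age population = 163,349 + 62,093 = 225,442.
Unemployment rate = 4,309 / 163,349 = 2.64%.
Labor force participation rate = 163,349 / 225,442 = 72.46%.

Unemployment rate ≈ 2.64%; labor force participation rate ≈ 72.46%.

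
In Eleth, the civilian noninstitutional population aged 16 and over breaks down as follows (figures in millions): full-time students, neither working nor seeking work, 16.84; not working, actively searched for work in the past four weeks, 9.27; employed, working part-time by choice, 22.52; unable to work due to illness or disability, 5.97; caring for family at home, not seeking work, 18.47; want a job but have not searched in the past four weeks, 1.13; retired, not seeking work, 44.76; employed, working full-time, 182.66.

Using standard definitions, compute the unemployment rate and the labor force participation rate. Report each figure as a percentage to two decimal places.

Employed = 22.52 + 182.66 = 205.18 million.
Unemployed = 9.27 million.
Labor force = 205.18 + 9.27 = 214.45 million.
Not in labor force = 16.84 + 5.97 + 18.47 + 1.13 + 44.76 = 87.17 million (those not working and not actively searching are outside the labor force — including those who want a job but have given up searching).
Civilian working-age population = 214.45 + 87.17 = 301.62 million.
Unemployment rate = 9.27 / 214.45 = 4.32%.
Labor force participation rate = 214.45 / 301.62 = 71.10%.

Unemployment rate ≈ 4.32%; labor force participation rate ≈ 71.10%.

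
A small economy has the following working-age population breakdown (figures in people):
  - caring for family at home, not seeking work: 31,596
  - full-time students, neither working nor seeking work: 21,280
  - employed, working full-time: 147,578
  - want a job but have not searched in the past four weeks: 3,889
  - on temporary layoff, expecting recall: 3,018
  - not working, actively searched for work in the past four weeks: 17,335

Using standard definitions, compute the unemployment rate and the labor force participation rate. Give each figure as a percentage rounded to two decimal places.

Unemployment rate ≈ 12.12%; labor force participation rate ≈ 74.74%.

Employed = 147,578.
Unemployed = 3,018 + 17,335 = 20,353 (jobless and actively searching, or on temporary layoff).
Labor force = 147,578 + 20,353 = 167,931.
Not in labor force = 31,596 + 21,280 + 3,889 = 56,765 (those not working and not actively searching are outside the labor force — including those who want a job but have given up searching).
Civilian working-age population = 167,931 + 56,765 = 224,696.
Unemployment rate = 20,353 / 167,931 = 12.12%.
Labor force participation rate = 167,931 / 224,696 = 74.74%.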